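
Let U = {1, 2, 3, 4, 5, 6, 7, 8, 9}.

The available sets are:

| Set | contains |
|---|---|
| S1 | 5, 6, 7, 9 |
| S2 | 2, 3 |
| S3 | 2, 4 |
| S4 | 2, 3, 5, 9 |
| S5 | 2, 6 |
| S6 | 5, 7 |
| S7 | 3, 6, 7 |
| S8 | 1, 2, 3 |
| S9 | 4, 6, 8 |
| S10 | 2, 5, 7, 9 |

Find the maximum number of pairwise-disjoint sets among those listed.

3

S2, S6, S9 are pairwise disjoint (S2={2,3}; S6={5,7}; S9={4,6,8}).
Every remaining set overlaps one of these, and no 4 of the listed sets are pairwise disjoint, so 3 is the maximum.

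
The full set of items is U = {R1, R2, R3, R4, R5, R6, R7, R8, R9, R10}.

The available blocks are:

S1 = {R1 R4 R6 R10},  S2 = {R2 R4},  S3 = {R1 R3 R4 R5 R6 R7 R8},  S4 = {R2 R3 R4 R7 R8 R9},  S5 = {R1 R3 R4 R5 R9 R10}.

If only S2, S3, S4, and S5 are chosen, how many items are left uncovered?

Union of S2, S3, S4, S5 = {R1, R2, R3, R4, R5, R6, R7, R8, R9, R10} — that's every item, so 0 are uncovered.

0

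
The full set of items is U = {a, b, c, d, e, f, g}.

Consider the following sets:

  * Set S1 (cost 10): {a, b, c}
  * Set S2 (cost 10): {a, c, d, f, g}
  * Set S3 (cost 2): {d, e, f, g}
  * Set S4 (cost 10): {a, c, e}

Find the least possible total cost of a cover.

12

S1, S3 together cover every item (S1 ∪ S3 = {a, b, c, d, e, f, g}); total cost 10 + 2 = 12.
No covering selection has total cost below 12.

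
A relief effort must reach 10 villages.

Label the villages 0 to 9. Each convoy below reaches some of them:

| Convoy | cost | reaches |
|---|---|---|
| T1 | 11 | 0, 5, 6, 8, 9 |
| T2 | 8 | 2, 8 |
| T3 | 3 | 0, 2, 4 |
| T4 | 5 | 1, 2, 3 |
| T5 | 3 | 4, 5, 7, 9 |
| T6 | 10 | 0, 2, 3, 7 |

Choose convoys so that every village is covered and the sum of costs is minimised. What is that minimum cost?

19

T1, T4, T5 together cover every village (T1 ∪ T4 ∪ T5 = {0, 1, 2, 3, 4, 5, 6, 7, 8, 9}); total cost 11 + 5 + 3 = 19.
The greedy pick T5, T3, T4, T1 costs 22; no covering selection beats 19.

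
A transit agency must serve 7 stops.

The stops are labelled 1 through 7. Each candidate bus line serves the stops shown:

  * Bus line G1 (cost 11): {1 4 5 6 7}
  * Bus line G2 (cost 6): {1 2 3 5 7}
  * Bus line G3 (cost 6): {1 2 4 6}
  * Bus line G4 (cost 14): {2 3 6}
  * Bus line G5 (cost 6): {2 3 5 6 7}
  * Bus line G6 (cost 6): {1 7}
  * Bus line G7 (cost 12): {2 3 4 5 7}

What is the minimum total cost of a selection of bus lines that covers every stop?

G2, G3 together cover every stop (G2 ∪ G3 = {1, 2, 3, 4, 5, 6, 7}); total cost 6 + 6 = 12.
No covering selection has total cost below 12.

12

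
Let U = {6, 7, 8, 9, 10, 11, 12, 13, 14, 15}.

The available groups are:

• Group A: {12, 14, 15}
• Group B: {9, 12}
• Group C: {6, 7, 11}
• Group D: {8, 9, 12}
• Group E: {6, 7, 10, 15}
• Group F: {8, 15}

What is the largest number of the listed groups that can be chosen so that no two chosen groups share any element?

B, C, F are pairwise disjoint (B={9,12}; C={6,7,11}; F={8,15}).
Every remaining group overlaps one of these, and no 4 of the listed groups are pairwise disjoint, so 3 is the maximum.

3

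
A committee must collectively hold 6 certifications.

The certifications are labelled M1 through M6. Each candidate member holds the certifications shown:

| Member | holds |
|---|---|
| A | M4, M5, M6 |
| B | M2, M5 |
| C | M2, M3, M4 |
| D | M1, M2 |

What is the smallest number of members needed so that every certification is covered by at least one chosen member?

3

A and C and D together: A ∪ C ∪ D = {M1, M2, M3, M4, M5, M6} — every certification is covered.
Only D contains M1, so D is forced; the remaining 4 certifications need at least 2 more members (each remaining member adds at most 3) — so at least 3 members are needed, and 3 is optimal.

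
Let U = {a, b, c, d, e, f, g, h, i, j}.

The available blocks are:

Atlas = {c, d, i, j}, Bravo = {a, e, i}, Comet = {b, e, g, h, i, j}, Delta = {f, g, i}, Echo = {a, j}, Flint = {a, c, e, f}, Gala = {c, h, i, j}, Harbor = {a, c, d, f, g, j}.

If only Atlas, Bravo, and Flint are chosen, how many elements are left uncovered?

3

Union of Atlas, Bravo, Flint = {a, c, d, e, f, i, j}.
Not covered: b, g, h — 3 elements.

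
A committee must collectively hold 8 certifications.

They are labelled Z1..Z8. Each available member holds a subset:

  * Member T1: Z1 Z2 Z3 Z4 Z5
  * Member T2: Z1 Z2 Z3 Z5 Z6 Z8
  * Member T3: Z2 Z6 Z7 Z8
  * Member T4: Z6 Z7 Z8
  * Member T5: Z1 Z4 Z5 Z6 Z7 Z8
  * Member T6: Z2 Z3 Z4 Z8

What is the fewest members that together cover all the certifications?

2

Take {T2, T5}. Their union is {Z1, Z2, Z3, Z4, Z5, Z6, Z7, Z8}, which is all 8 certifications.
No single member has all 8 certifications (the largest, T2, has 6), so 2 is optimal.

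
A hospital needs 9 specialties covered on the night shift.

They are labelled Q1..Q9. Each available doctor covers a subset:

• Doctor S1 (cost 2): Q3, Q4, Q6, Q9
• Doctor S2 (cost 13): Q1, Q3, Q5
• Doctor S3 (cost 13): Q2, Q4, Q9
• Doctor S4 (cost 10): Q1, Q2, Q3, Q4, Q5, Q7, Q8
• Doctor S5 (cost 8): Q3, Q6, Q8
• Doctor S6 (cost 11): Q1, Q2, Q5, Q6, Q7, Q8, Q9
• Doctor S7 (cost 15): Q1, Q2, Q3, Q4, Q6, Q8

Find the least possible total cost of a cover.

12

S1, S4 together cover every specialty (S1 ∪ S4 = {Q1, Q2, Q3, Q4, Q5, Q6, Q7, Q8, Q9}); total cost 2 + 10 = 12.
No covering selection has total cost below 12.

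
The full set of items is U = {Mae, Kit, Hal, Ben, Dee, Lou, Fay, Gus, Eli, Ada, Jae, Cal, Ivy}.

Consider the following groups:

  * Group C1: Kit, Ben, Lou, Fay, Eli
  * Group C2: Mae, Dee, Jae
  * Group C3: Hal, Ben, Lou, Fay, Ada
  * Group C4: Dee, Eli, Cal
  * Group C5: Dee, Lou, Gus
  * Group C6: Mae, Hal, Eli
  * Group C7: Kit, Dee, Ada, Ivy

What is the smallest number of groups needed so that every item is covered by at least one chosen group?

C2, C3, C4, C5, and C7 cover everything between them: the union {Mae, Kit, Hal, Ben, Dee, Lou, Fay, Gus, Eli, Ada, Jae, Cal, Ivy} is all of U.
No 4 of the 7 groups cover everything (all 35 combinations miss at least one item), so 5 is optimal.

5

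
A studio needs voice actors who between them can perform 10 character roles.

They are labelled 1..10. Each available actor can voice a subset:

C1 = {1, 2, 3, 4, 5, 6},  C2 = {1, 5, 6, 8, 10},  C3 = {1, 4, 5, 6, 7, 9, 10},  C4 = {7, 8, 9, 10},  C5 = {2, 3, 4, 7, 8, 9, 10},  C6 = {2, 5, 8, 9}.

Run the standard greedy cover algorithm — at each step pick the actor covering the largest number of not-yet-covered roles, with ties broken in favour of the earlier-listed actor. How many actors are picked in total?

2

Greedy: pick C3 (covers 7 new) → pick C5 (covers 3 new). Total picks: 2.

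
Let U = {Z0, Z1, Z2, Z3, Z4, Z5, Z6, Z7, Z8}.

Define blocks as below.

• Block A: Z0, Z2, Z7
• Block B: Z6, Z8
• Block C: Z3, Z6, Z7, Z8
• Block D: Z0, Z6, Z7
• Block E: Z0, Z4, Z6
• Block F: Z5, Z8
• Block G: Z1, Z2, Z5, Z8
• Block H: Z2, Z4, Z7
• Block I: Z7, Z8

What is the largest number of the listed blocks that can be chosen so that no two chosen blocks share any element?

2

D, G are pairwise disjoint (D={Z0,Z6,Z7}; G={Z1,Z2,Z5,Z8}).
Every remaining block overlaps one of these, and no 3 of the listed blocks are pairwise disjoint, so 2 is the maximum.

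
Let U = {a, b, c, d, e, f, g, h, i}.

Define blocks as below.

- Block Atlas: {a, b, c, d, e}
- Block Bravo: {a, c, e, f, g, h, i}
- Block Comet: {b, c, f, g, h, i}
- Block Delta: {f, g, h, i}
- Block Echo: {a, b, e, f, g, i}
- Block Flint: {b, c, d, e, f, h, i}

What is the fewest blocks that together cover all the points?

2

Bravo and Flint together: Bravo ∪ Flint = {a, b, c, d, e, f, g, h, i} — every point is covered.
No single block has all 9 points (the largest, Bravo, has 7), so 2 is optimal.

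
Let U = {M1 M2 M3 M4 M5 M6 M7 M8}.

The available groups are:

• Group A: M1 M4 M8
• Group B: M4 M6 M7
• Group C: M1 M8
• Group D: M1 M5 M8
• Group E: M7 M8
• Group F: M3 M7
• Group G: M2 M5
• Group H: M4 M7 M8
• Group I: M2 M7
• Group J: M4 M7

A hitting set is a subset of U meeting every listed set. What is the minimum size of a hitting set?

3

The 3 items {M1, M5, M7} hit every group.
The groups C, G, J are pairwise disjoint, so any hitting set needs a separate item for each — at least 3. Hence 3 is optimal.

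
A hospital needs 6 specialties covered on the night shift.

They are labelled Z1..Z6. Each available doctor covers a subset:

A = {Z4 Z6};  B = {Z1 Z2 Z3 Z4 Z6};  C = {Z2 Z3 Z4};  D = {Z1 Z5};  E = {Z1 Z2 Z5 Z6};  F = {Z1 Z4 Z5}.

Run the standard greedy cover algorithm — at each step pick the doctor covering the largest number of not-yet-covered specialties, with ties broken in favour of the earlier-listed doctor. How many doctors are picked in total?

2

Greedy: pick B (covers 5 new) → pick D (covers 1 new). Total picks: 2.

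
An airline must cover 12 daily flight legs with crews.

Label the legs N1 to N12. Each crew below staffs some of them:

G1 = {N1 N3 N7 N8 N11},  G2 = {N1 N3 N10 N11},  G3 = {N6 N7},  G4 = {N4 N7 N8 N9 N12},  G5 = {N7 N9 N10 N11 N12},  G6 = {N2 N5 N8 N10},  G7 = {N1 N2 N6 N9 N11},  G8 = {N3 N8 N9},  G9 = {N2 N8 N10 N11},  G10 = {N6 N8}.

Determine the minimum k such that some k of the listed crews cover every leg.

Take {G1, G3, G4, G6}. Their union is {N1, N2, N3, N4, N5, N6, N7, N8, N9, N10, N11, N12}, which is all 12 legs.
No 3 of the 10 crews cover everything (all 120 combinations miss at least one leg), so 4 is optimal.

4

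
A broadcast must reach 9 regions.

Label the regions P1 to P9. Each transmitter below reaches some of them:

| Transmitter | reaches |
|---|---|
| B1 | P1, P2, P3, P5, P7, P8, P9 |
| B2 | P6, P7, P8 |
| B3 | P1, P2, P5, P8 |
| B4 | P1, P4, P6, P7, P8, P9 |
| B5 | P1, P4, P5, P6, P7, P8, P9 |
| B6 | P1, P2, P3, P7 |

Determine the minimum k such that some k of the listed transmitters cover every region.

B1 and B4 together: B1 ∪ B4 = {P1, P2, P3, P4, P5, P6, P7, P8, P9} — every region is covered.
No single transmitter has all 9 regions (the largest, B1, has 7), so 2 is optimal.

2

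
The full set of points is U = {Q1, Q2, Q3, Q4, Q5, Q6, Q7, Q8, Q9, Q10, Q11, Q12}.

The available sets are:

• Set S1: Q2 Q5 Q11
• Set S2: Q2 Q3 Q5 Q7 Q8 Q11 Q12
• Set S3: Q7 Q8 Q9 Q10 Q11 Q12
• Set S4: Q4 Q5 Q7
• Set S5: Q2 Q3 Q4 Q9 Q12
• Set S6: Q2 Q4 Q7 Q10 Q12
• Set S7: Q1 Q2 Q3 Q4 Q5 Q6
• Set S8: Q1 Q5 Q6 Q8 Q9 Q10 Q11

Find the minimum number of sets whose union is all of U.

Take {S3, S7}. Their union is {Q1, Q2, Q3, Q4, Q5, Q6, Q7, Q8, Q9, Q10, Q11, Q12}, which is all 12 points.
No single set has all 12 points (the largest, S2, has 7), so 2 is optimal.

2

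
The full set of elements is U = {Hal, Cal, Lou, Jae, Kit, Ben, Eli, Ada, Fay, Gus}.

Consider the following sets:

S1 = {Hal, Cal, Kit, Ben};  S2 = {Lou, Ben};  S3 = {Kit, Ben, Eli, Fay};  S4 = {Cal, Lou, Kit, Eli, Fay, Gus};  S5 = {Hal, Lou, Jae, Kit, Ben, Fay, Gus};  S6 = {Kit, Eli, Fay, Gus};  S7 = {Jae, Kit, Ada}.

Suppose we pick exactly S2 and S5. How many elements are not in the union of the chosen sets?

3

Union of S2, S5 = {Hal, Lou, Jae, Kit, Ben, Fay, Gus}.
Not covered: Cal, Eli, Ada — 3 elements.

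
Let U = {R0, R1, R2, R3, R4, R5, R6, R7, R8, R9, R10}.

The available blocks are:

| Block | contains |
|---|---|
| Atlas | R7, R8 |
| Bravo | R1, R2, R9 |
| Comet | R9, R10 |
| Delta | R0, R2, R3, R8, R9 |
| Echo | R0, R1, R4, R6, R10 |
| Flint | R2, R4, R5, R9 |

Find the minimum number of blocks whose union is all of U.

4

Take {Atlas, Delta, Echo, Flint}. Their union is {R0, R1, R2, R3, R4, R5, R6, R7, R8, R9, R10}, which is all 11 items.
No 3 of the 6 blocks cover everything (all 20 combinations miss at least one item), so 4 is optimal.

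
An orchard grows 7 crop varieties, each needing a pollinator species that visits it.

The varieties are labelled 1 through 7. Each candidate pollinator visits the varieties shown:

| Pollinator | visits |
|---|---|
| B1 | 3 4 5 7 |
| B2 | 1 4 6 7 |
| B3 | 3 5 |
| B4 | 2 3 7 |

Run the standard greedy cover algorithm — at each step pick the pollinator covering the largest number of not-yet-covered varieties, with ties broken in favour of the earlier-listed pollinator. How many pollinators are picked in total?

3

Greedy: pick B1 (covers 4 new) → pick B2 (covers 2 new) → pick B4 (covers 1 new). Total picks: 3.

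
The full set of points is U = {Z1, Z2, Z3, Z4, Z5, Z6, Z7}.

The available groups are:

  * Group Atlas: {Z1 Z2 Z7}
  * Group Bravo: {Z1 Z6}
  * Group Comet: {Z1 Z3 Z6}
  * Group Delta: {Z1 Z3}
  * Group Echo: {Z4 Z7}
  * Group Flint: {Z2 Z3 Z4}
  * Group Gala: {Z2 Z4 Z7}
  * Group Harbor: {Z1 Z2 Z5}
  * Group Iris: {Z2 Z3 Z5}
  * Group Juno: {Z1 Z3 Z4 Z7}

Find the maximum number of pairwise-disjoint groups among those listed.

Bravo, Echo, Iris are pairwise disjoint (Bravo={Z1,Z6}; Echo={Z4,Z7}; Iris={Z2,Z3,Z5}).
Every remaining group overlaps one of these, and no 4 of the listed groups are pairwise disjoint, so 3 is the maximum.

3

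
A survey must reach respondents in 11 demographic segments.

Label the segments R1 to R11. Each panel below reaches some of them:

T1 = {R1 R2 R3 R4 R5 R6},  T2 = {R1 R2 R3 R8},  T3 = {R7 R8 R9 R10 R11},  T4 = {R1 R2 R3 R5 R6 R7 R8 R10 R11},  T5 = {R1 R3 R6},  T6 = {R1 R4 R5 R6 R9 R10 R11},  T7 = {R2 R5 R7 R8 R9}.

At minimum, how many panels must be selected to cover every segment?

2

Take {T4, T6}. Their union is {R1, R2, R3, R4, R5, R6, R7, R8, R9, R10, R11}, which is all 11 segments.
No single panel has all 11 segments (the largest, T4, has 9), so 2 is optimal.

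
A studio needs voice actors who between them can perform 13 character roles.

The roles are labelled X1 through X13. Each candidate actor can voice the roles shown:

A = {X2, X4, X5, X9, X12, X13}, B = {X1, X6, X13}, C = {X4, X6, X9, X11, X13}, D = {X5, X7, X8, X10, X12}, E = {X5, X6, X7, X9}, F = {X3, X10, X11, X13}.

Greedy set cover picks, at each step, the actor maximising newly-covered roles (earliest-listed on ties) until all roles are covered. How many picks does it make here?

Greedy: pick A (covers 6 new) → pick D (covers 3 new) → pick B (covers 2 new) → pick F (covers 2 new). Total picks: 4.

4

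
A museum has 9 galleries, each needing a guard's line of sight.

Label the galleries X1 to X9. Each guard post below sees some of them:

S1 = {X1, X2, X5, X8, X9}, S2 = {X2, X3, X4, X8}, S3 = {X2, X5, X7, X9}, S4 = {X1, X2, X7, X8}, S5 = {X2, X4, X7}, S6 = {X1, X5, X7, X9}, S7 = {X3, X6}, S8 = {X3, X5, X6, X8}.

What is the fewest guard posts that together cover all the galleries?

Take {S1, S5, S8}. Their union is {X1, X2, X3, X4, X5, X6, X7, X8, X9}, which is all 9 galleries.
No 2 of the 8 guard posts cover everything (all 28 combinations miss at least one gallery), so 3 is optimal.

3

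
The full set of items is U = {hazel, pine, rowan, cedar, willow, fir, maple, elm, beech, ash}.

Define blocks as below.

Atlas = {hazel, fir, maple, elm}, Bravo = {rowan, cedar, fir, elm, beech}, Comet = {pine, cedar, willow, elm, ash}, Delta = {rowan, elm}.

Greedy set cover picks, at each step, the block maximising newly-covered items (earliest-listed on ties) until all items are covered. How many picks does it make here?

3

Greedy: pick Bravo (covers 5 new) → pick Comet (covers 3 new) → pick Atlas (covers 2 new). Total picks: 3.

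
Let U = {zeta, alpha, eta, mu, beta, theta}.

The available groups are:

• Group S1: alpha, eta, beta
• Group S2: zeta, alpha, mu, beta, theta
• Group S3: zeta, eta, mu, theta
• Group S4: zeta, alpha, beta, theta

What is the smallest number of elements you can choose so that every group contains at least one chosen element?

2

Take H = {eta, beta}. Each listed group contains at least one of these, so H is a hitting set of size 2.
No single element lies in every group, so at least 2 are needed and 2 is optimal.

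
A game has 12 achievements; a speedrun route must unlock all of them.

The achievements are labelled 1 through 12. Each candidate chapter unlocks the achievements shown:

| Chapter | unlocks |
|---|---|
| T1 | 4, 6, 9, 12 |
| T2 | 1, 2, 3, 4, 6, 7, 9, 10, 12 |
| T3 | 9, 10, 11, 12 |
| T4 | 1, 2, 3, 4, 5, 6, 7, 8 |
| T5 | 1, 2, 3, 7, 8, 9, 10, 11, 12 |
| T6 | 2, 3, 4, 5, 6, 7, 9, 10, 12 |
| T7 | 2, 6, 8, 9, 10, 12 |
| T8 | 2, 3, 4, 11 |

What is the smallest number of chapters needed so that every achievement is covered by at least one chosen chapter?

T3 and T4 together: T3 ∪ T4 = {1, 2, 3, 4, 5, 6, 7, 8, 9, 10, 11, 12} — every achievement is covered.
No single chapter has all 12 achievements (the largest, T2, has 9), so 2 is optimal.

2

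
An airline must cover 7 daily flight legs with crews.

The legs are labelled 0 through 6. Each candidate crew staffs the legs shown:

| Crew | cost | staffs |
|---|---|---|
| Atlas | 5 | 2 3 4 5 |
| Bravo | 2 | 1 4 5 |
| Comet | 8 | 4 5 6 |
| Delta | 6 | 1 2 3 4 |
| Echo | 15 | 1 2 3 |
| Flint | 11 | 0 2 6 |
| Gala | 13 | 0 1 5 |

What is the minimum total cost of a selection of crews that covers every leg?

Atlas, Bravo, Flint together cover every leg (Atlas ∪ Bravo ∪ Flint = {0, 1, 2, 3, 4, 5, 6}); total cost 5 + 2 + 11 = 18.
No covering selection has total cost below 18.

18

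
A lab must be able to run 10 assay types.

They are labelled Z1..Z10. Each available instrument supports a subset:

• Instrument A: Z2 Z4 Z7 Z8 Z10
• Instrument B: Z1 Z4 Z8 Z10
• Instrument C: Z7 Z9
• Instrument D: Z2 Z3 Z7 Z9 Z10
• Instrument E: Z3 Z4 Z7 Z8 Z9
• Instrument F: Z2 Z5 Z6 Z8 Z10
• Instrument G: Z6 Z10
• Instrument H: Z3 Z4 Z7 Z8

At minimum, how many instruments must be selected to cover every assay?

Take {B, E, F}. Their union is {Z1, Z2, Z3, Z4, Z5, Z6, Z7, Z8, Z9, Z10}, which is all 10 assays.
Only B contains Z1, so B is forced; the remaining 6 assays need at least 2 more instruments (each remaining instrument adds at most 4) — so at least 3 instruments are needed, and 3 is optimal.

3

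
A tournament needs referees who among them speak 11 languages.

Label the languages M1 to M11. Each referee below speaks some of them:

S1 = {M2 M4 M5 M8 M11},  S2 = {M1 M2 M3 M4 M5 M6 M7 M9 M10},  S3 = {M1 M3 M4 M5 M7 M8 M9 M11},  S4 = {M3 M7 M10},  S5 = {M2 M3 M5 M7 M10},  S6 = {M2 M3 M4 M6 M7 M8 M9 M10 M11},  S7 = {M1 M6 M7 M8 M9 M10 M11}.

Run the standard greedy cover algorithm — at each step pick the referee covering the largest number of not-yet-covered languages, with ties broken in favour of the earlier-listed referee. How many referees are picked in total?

Greedy: pick S2 (covers 9 new) → pick S1 (covers 2 new). Total picks: 2.

2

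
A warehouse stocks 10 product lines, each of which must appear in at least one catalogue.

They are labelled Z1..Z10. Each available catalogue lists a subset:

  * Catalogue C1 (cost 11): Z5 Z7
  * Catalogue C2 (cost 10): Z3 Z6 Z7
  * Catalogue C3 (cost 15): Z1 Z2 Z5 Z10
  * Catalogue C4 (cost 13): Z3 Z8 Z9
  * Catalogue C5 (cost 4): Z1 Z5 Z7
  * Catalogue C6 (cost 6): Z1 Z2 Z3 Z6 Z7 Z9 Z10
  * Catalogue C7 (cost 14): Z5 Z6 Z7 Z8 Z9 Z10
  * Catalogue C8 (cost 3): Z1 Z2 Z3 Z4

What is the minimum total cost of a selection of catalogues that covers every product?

C7, C8 together cover every product (C7 ∪ C8 = {Z1, Z2, Z3, Z4, Z5, Z6, Z7, Z8, Z9, Z10}); total cost 14 + 3 = 17.
The greedy pick C8, C6, C5, C4 costs 26; no covering selection beats 17.

17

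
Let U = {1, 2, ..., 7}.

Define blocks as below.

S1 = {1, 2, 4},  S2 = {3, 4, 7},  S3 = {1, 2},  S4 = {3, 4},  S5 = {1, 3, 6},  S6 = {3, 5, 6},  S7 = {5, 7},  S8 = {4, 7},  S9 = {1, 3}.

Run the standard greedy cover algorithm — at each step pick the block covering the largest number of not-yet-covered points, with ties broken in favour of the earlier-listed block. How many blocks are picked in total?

3

Greedy: pick S1 (covers 3 new) → pick S6 (covers 3 new) → pick S2 (covers 1 new). Total picks: 3.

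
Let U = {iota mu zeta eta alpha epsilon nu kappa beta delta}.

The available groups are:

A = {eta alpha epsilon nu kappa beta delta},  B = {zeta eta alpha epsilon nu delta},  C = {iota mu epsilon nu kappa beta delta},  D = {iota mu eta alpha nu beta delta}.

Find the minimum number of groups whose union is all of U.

B and C cover everything between them: the union {iota, mu, zeta, eta, alpha, epsilon, nu, kappa, beta, delta} is all of U.
No single group has all 10 elements (the largest, A, has 7), so 2 is optimal.

2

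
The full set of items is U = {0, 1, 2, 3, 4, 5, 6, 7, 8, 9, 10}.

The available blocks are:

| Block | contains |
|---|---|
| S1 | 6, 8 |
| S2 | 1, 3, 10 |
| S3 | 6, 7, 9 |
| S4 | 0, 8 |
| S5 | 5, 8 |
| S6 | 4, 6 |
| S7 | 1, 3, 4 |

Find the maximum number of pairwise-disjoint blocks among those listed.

S2, S3, S5 are pairwise disjoint (S2={1,3,10}; S3={6,7,9}; S5={5,8}).
Every remaining block overlaps one of these, and no 4 of the listed blocks are pairwise disjoint, so 3 is the maximum.

3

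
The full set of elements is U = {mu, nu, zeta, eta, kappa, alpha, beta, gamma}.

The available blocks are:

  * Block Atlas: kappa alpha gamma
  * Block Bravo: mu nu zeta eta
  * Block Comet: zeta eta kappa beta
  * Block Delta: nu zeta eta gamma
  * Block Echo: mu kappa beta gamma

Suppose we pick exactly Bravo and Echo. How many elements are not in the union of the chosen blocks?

Union of Bravo, Echo = {mu, nu, zeta, eta, kappa, beta, gamma}.
Not covered: alpha — 1 element.

1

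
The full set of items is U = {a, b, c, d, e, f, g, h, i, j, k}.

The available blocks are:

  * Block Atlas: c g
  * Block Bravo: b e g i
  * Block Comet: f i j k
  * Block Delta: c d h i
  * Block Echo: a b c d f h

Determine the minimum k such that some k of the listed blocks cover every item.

Bravo and Comet and Echo together: Bravo ∪ Comet ∪ Echo = {a, b, c, d, e, f, g, h, i, j, k} — every item is covered.
Only Echo contains a, so Echo is forced; the remaining 5 items need at least 2 more blocks (each remaining block adds at most 3) — so at least 3 blocks are needed, and 3 is optimal.

3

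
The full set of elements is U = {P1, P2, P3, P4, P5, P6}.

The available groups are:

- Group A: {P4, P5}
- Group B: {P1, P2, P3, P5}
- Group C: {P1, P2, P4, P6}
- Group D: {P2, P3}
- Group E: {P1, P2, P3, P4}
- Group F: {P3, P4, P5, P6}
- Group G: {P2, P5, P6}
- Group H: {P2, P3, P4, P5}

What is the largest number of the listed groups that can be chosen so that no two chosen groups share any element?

A, D are pairwise disjoint (A={P4,P5}; D={P2,P3}).
Every remaining group overlaps one of these, and no 3 of the listed groups are pairwise disjoint, so 2 is the maximum.

2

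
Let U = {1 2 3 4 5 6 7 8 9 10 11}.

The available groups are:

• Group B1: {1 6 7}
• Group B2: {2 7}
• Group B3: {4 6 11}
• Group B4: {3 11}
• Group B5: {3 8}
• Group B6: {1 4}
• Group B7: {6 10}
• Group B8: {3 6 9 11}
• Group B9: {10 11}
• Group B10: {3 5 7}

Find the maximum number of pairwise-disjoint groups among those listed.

4

B2, B5, B6, B7 are pairwise disjoint (B2={2,7}; B5={3,8}; B6={1,4}; B7={6,10}).
Every remaining group overlaps one of these, and no 5 of the listed groups are pairwise disjoint, so 4 is the maximum.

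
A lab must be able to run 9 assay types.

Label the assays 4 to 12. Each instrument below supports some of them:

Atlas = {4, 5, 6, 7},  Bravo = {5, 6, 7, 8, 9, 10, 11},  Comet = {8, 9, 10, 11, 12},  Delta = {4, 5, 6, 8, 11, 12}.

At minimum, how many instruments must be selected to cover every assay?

Take {Bravo, Delta}. Their union is {4, 5, 6, 7, 8, 9, 10, 11, 12}, which is all 9 assays.
No single instrument has all 9 assays (the largest, Bravo, has 7), so 2 is optimal.

2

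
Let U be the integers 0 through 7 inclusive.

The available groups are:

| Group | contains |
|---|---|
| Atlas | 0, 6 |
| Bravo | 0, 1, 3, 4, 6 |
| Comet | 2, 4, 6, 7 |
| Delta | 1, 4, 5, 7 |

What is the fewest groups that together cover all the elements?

3

Bravo, Comet, and Delta cover everything between them: the union {0, 1, 2, 3, 4, 5, 6, 7} is all of U.
Only Comet contains 2, so Comet is forced; the remaining 4 elements need at least 2 more groups (each remaining group adds at most 3) — so at least 3 groups are needed, and 3 is optimal.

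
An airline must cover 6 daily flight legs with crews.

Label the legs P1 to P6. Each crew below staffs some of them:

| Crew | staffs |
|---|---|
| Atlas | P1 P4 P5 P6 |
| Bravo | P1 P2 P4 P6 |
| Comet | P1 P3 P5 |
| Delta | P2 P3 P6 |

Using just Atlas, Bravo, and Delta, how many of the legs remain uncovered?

Union of Atlas, Bravo, Delta = {P1, P2, P3, P4, P5, P6} — that's every leg, so 0 are uncovered.

0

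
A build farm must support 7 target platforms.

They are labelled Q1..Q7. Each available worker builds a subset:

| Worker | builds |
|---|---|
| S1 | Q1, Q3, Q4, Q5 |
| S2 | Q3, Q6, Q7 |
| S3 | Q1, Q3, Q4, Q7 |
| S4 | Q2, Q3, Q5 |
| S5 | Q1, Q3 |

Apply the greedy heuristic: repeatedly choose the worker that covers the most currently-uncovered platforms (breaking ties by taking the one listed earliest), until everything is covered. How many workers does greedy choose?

Greedy: pick S1 (covers 4 new) → pick S2 (covers 2 new) → pick S4 (covers 1 new). Total picks: 3.

3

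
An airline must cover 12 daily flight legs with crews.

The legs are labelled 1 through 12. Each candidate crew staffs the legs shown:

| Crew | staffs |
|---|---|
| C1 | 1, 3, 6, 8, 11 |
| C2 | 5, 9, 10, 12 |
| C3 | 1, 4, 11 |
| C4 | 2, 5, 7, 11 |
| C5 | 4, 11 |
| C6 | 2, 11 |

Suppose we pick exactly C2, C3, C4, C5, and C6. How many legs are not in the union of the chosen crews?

Union of C2, C3, C4, C5, C6 = {1, 2, 4, 5, 7, 9, 10, 11, 12}.
Not covered: 3, 6, 8 — 3 legs.

3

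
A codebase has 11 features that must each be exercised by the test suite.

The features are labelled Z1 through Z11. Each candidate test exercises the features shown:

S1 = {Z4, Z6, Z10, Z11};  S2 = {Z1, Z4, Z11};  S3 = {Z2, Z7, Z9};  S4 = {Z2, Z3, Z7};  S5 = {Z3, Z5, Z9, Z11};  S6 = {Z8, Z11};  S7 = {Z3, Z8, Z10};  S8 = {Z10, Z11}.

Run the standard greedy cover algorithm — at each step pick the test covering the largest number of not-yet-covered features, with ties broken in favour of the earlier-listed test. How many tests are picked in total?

Greedy: pick S1 (covers 4 new) → pick S3 (covers 3 new) → pick S5 (covers 2 new) → pick S2 (covers 1 new) → pick S6 (covers 1 new). Total picks: 5.

5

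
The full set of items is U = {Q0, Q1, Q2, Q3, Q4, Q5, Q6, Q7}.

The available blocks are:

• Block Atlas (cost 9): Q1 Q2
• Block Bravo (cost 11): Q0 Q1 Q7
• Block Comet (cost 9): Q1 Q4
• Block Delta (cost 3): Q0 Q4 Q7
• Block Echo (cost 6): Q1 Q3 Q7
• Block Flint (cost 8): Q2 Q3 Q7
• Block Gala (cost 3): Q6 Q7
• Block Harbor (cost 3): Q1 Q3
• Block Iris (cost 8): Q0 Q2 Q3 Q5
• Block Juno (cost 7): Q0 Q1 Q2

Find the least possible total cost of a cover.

17

Delta, Gala, Harbor, Iris together cover every item (Delta ∪ Gala ∪ Harbor ∪ Iris = {Q0, Q1, Q2, Q3, Q4, Q5, Q6, Q7}); total cost 3 + 3 + 3 + 8 = 17.
No covering selection has total cost below 17.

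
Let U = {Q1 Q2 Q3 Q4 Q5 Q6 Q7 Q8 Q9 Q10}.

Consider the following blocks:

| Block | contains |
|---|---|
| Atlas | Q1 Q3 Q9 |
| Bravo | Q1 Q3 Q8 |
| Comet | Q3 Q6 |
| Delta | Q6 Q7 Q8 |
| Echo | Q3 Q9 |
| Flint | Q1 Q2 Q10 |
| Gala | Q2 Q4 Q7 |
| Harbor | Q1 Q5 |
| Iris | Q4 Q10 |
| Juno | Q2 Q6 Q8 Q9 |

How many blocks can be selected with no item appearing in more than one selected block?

4

Delta, Echo, Harbor, Iris are pairwise disjoint (Delta={Q6,Q7,Q8}; Echo={Q3,Q9}; Harbor={Q1,Q5}; Iris={Q4,Q10}).
Every remaining block overlaps one of these, and no 5 of the listed blocks are pairwise disjoint, so 4 is the maximum.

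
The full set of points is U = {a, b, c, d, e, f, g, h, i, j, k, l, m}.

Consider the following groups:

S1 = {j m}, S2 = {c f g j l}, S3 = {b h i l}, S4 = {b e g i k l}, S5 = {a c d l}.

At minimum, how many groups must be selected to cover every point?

Take {S1, S2, S3, S4, S5}. Their union is {a, b, c, d, e, f, g, h, i, j, k, l, m}, which is all 13 points.
No 4 of the 5 groups cover everything (all 5 combinations miss at least one point), so 5 is optimal.

5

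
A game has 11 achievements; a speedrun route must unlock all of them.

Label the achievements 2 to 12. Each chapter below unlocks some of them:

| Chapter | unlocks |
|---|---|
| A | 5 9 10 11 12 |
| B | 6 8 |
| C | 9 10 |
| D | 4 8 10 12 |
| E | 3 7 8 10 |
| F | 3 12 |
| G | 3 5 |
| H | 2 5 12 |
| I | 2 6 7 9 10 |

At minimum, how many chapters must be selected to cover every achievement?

4

A and D and G and I together: A ∪ D ∪ G ∪ I = {2, 3, 4, 5, 6, 7, 8, 9, 10, 11, 12} — every achievement is covered.
No 3 of the 9 chapters cover everything (all 84 combinations miss at least one achievement), so 4 is optimal.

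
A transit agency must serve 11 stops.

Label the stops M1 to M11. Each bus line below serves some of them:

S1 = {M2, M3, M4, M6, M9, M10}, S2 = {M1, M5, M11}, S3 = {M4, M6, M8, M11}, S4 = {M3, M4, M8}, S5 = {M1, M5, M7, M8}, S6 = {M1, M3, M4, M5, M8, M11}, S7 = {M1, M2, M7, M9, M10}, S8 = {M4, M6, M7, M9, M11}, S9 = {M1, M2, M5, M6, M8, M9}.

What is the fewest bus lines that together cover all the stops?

3

S1 and S6 and S8 together: S1 ∪ S6 ∪ S8 = {M1, M2, M3, M4, M5, M6, M7, M8, M9, M10, M11} — every stop is covered.
No 2 of the 9 bus lines cover everything (all 36 combinations miss at least one stop), so 3 is optimal.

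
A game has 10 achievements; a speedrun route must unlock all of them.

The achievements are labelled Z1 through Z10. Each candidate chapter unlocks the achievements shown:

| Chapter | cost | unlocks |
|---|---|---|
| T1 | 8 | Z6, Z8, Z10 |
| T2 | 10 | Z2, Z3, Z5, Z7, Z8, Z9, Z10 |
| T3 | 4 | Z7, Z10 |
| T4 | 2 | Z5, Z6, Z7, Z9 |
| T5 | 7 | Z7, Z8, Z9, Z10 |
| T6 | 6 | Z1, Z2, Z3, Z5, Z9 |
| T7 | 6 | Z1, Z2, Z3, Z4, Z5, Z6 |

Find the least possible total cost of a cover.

13

T5, T7 together cover every achievement (T5 ∪ T7 = {Z1, Z2, Z3, Z4, Z5, Z6, Z7, Z8, Z9, Z10}); total cost 7 + 6 = 13.
The greedy pick T4, T7, T5 costs 15; no covering selection beats 13.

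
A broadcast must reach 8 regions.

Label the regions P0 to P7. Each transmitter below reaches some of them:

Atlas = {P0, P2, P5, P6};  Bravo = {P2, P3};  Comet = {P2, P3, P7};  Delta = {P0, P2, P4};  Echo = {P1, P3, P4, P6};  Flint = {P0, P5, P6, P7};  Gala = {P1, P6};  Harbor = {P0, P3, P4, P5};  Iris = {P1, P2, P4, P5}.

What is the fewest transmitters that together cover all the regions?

Atlas and Echo and Flint together: Atlas ∪ Echo ∪ Flint = {P0, P1, P2, P3, P4, P5, P6, P7} — every region is covered.
No 2 of the 9 transmitters cover everything (all 36 combinations miss at least one region), so 3 is optimal.

3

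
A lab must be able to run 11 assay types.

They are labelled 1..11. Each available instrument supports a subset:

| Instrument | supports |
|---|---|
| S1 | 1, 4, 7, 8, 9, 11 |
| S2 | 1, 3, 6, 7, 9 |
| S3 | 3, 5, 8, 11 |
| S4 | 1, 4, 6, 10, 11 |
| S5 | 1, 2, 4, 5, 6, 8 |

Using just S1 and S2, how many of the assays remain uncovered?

3

Union of S1, S2 = {1, 3, 4, 6, 7, 8, 9, 11}.
Not covered: 2, 5, 10 — 3 assays.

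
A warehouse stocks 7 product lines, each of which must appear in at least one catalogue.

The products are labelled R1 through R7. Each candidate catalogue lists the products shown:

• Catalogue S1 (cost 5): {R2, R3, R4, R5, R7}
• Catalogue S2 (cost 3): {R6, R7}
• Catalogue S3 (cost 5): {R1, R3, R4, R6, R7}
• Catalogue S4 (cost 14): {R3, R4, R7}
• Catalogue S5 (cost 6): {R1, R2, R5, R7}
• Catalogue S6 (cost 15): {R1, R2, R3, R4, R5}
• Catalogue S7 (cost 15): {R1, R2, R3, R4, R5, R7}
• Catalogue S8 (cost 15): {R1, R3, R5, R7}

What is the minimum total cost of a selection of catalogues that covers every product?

S1, S3 together cover every product (S1 ∪ S3 = {R1, R2, R3, R4, R5, R6, R7}); total cost 5 + 5 = 10.
No covering selection has total cost below 10.

10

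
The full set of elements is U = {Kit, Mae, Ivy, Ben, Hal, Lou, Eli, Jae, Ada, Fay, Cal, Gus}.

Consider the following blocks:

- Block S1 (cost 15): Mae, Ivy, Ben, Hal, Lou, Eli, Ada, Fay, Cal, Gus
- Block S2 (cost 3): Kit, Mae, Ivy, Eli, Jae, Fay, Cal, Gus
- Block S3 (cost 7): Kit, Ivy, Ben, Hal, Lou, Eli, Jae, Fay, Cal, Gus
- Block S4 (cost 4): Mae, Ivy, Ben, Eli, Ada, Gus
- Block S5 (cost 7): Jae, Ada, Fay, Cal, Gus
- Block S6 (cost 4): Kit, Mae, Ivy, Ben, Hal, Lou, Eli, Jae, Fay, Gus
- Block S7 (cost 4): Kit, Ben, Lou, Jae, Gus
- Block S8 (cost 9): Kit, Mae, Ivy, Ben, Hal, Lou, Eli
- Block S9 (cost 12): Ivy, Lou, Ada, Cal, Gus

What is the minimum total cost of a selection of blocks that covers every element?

11

S3, S4 together cover every element (S3 ∪ S4 = {Kit, Mae, Ivy, Ben, Hal, Lou, Eli, Jae, Ada, Fay, Cal, Gus}); total cost 7 + 4 = 11.
No covering selection has total cost below 11.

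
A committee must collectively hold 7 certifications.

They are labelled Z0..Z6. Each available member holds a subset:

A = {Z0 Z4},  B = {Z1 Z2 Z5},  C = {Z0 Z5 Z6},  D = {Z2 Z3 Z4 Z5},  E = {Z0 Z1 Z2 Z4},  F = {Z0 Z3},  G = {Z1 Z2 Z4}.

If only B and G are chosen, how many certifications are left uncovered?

Union of B, G = {Z1, Z2, Z4, Z5}.
Not covered: Z0, Z3, Z6 — 3 certifications.

3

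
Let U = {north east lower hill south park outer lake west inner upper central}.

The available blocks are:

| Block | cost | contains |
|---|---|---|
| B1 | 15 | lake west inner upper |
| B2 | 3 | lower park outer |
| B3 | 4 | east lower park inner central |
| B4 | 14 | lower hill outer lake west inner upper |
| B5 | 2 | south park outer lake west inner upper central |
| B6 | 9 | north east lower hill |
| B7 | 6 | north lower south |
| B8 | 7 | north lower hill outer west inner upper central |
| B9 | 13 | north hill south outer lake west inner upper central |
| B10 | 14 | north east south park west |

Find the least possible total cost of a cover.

11

B5, B6 together cover every item (B5 ∪ B6 = {north, east, lower, hill, south, park, outer, lake, west, inner, upper, central}); total cost 2 + 9 = 11.
The greedy pick B5, B3, B8 costs 13; no covering selection beats 11.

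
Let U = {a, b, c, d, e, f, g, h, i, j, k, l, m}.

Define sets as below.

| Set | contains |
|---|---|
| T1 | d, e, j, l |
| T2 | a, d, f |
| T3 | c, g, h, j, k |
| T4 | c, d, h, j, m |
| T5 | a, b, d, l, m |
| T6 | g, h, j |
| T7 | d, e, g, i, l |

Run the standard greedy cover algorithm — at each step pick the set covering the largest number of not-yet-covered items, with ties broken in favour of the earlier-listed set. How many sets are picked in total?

Greedy: pick T3 (covers 5 new) → pick T5 (covers 5 new) → pick T7 (covers 2 new) → pick T2 (covers 1 new). Total picks: 4.

4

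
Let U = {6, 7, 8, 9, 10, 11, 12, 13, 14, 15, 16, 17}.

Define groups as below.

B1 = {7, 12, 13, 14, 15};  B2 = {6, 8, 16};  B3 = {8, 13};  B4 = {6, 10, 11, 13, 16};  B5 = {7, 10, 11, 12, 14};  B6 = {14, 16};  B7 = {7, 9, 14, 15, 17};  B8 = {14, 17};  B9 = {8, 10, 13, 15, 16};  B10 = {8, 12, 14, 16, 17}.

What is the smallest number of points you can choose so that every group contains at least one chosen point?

3

H = {8, 11, 14} meets every group (each contains at least one member of H), and |H| = 3.
No choice of 2 points meets every group, so 3 is the minimum.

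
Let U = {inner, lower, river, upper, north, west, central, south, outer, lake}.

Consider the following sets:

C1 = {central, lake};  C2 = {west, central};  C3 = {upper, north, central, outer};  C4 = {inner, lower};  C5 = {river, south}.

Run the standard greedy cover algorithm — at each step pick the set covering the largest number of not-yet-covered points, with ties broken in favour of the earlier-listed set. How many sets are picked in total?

5

Greedy: pick C3 (covers 4 new) → pick C4 (covers 2 new) → pick C5 (covers 2 new) → pick C1 (covers 1 new) → pick C2 (covers 1 new). Total picks: 5.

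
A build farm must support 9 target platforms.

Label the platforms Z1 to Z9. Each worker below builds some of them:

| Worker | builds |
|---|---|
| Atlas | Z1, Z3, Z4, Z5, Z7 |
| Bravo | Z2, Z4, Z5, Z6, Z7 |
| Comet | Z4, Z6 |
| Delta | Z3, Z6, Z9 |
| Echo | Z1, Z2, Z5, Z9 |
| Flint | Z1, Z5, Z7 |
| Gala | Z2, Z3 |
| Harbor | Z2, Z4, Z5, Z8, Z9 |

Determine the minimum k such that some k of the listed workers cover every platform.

Delta and Flint and Harbor together: Delta ∪ Flint ∪ Harbor = {Z1, Z2, Z3, Z4, Z5, Z6, Z7, Z8, Z9} — every platform is covered.
Only Harbor contains Z8, so Harbor is forced; the remaining 4 platforms need at least 2 more workers (each remaining worker adds at most 3) — so at least 3 workers are needed, and 3 is optimal.

3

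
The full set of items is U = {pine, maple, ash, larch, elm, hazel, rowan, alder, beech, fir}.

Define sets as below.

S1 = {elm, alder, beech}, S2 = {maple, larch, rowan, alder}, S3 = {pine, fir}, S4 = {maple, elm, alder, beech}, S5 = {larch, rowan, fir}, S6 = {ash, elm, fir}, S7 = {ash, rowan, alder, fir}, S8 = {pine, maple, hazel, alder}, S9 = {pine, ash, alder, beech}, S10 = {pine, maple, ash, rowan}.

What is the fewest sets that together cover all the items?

S1, S2, S6, and S8 cover everything between them: the union {pine, maple, ash, larch, elm, hazel, rowan, alder, beech, fir} is all of U.
No 3 of the 10 sets cover everything (all 120 combinations miss at least one item), so 4 is optimal.

4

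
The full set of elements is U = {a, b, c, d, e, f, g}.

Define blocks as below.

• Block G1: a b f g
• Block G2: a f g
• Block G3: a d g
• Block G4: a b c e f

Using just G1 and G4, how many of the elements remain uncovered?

1

Union of G1, G4 = {a, b, c, e, f, g}.
Not covered: d — 1 element.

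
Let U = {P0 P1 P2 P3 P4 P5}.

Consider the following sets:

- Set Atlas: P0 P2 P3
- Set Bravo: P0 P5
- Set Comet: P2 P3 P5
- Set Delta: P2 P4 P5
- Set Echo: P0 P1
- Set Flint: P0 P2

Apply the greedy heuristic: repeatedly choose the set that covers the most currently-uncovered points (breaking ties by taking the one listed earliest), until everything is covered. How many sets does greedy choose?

3

Greedy: pick Atlas (covers 3 new) → pick Delta (covers 2 new) → pick Echo (covers 1 new). Total picks: 3.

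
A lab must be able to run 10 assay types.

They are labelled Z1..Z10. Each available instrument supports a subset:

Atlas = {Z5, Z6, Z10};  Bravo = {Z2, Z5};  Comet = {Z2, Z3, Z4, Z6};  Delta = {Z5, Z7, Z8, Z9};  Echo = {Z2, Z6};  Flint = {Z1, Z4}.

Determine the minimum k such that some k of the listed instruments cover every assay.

Take {Atlas, Comet, Delta, Flint}. Their union is {Z1, Z2, Z3, Z4, Z5, Z6, Z7, Z8, Z9, Z10}, which is all 10 assays.
Only Atlas contains Z10, so Atlas is forced; the remaining 7 assays need at least 3 more instruments (each remaining instrument adds at most 3) — so at least 4 instruments are needed, and 4 is optimal.

4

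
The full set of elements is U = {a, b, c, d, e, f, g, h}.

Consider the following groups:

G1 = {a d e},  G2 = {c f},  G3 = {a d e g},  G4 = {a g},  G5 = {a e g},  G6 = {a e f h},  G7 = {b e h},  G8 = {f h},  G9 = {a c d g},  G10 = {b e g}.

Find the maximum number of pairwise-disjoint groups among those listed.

G2, G4, G7 are pairwise disjoint (G2={c,f}; G4={a,g}; G7={b,e,h}).
Every remaining group overlaps one of these, and no 4 of the listed groups are pairwise disjoint, so 3 is the maximum.

3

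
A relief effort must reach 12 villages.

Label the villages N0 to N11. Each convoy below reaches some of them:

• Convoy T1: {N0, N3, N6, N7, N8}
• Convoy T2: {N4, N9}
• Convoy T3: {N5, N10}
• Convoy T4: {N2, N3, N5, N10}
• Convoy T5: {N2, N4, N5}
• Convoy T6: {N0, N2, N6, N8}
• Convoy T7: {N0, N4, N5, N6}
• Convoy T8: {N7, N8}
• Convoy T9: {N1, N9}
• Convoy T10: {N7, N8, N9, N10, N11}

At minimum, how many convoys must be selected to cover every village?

4

T1 and T5 and T9 and T10 together: T1 ∪ T5 ∪ T9 ∪ T10 = {N0, N1, N2, N3, N4, N5, N6, N7, N8, N9, N10, N11} — every village is covered.
No 3 of the 10 convoys cover everything (all 120 combinations miss at least one village), so 4 is optimal.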